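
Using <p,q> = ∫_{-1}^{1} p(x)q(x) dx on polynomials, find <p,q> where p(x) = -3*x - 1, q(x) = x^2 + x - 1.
<p,q> = -2/3

Expand the product: p(x)·q(x) = -3*x^3 - 4*x^2 + 2*x + 1.
∫_{-1}^{1} of each monomial x^k gives [2/(k+1) if k even, 0 if k odd]. Integrating term-by-term (or equivalently evaluating the antiderivative F(x) = -3*x^4/4 - 4*x^3/3 + x^2 + x at the endpoints):
  F(1) − F(−1) = -1/12 − (7/12) = -2/3.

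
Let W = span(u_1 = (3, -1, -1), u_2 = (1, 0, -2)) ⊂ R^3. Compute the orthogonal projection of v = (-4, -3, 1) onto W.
proj_W(v) = (-38/15, 2/3, 26/15)

Set up U = [u_1 | ... | u_2] ∈ R^(3×2). The projector onto W = col(U) is P = U (U^T U)^(-1) U^T.
Compute U^T U =
  [11, 5]
  [5, 5],
and U^T v = (-10, -6).
Solve U^T U · c = U^T v for the coefficients: c = (-2/3, -8/15). The projection is proj_W(v) = U c.
Check: (v - proj_W(v)) · u_1 = 0  (should be 0).
Check: (v - proj_W(v)) · u_2 = 0  (should be 0).
Result: proj_W(v) = (-38/15, 2/3, 26/15).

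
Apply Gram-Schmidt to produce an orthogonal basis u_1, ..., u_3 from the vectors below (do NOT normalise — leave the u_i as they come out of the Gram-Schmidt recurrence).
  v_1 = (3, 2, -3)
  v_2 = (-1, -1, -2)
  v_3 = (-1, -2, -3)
Orthogonal basis:
  u_1 = (3, 2, -3)
  u_2 = (-25/22, -12/11, -41/22)
  u_3 = (56/131, -72/131, 8/131)

Apply the Gram-Schmidt recurrence
  u_1 = v_1
  u_i = v_i − Σ_{j<i} ((v_i · u_j) / (u_j · u_j)) · u_j.

Step by step this gives:
  u_1 = (3, 2, -3)
  u_2 = (-25/22, -12/11, -41/22)
  u_3 = (56/131, -72/131, 8/131)

Orthogonality check:
  u_2 · u_1 = 0 (should be 0)
  u_3 · u_1 = 0 (should be 0)
  u_3 · u_2 = 0 (should be 0)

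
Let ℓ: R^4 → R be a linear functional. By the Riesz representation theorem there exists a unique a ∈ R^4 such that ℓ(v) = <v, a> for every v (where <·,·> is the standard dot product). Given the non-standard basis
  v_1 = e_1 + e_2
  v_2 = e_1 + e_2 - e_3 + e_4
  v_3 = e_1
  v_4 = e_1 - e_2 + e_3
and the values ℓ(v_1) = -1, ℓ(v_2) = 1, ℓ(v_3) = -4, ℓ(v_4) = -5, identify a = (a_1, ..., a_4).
a = (-4, 3, 2, 4)

Write a = (a_1, ..., a_4) in the standard basis. For each basis vector v_i, ℓ(v_i) = <v_i, a> is a linear equation in the a_j's. Collect the n equations into a matrix system V a = ℓ, where row i of V is v_i (expressed in the standard basis). Since V is invertible (lower-triangular with 1s on the diagonal, up to permutation), solve by back-substitution:
  V =
[[1, 1, 0, 0],
 [1, 1, -1, 1],
 [1, 0, 0, 0],
 [1, -1, 1, 0]]
  V a = (-1, 1, -4, -5)
Solving gives a = (-4, 3, 2, 4).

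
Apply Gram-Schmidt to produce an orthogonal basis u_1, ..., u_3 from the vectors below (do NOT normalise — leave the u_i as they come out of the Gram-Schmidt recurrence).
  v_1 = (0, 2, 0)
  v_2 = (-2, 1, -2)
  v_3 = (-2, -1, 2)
Orthogonal basis:
  u_1 = (0, 2, 0)
  u_2 = (-2, 0, -2)
  u_3 = (-2, 0, 2)

Apply the Gram-Schmidt recurrence
  u_1 = v_1
  u_i = v_i − Σ_{j<i} ((v_i · u_j) / (u_j · u_j)) · u_j.

Step by step this gives:
  u_1 = (0, 2, 0)
  u_2 = (-2, 0, -2)
  u_3 = (-2, 0, 2)

Orthogonality check:
  u_2 · u_1 = 0 (should be 0)
  u_3 · u_1 = 0 (should be 0)
  u_3 · u_2 = 0 (should be 0)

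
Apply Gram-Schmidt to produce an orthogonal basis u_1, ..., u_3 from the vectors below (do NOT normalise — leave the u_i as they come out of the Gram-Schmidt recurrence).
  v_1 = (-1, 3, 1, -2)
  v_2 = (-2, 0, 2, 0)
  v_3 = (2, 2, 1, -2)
Orthogonal basis:
  u_1 = (-1, 3, 1, -2)
  u_2 = (-26/15, -4/5, 26/15, 8/15)
  u_3 = (3/2, -4/13, 3/2, -6/13)

Apply the Gram-Schmidt recurrence
  u_1 = v_1
  u_i = v_i − Σ_{j<i} ((v_i · u_j) / (u_j · u_j)) · u_j.

Step by step this gives:
  u_1 = (-1, 3, 1, -2)
  u_2 = (-26/15, -4/5, 26/15, 8/15)
  u_3 = (3/2, -4/13, 3/2, -6/13)

Orthogonality check:
  u_2 · u_1 = 0 (should be 0)
  u_3 · u_1 = 0 (should be 0)
  u_3 · u_2 = 0 (should be 0)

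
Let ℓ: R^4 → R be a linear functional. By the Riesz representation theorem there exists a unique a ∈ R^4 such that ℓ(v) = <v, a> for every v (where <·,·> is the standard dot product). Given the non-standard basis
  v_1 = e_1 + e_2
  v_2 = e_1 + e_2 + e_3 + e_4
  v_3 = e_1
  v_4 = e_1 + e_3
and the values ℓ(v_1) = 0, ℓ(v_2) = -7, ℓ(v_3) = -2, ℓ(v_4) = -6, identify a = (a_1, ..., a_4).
a = (-2, 2, -4, -3)

Write a = (a_1, ..., a_4) in the standard basis. For each basis vector v_i, ℓ(v_i) = <v_i, a> is a linear equation in the a_j's. Collect the n equations into a matrix system V a = ℓ, where row i of V is v_i (expressed in the standard basis). Since V is invertible (lower-triangular with 1s on the diagonal, up to permutation), solve by back-substitution:
  V =
[[1, 1, 0, 0],
 [1, 1, 1, 1],
 [1, 0, 0, 0],
 [1, 0, 1, 0]]
  V a = (0, -7, -2, -6)
Solving gives a = (-2, 2, -4, -3).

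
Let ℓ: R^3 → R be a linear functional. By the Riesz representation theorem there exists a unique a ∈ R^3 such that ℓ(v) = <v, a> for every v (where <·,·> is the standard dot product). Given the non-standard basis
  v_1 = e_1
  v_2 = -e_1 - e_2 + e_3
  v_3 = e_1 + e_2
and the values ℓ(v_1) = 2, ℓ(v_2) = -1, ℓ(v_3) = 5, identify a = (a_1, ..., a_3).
a = (2, 3, 4)

Write a = (a_1, ..., a_3) in the standard basis. For each basis vector v_i, ℓ(v_i) = <v_i, a> is a linear equation in the a_j's. Collect the n equations into a matrix system V a = ℓ, where row i of V is v_i (expressed in the standard basis). Since V is invertible (lower-triangular with 1s on the diagonal, up to permutation), solve by back-substitution:
  V =
[[1, 0, 0],
 [-1, -1, 1],
 [1, 1, 0]]
  V a = (2, -1, 5)
Solving gives a = (2, 3, 4).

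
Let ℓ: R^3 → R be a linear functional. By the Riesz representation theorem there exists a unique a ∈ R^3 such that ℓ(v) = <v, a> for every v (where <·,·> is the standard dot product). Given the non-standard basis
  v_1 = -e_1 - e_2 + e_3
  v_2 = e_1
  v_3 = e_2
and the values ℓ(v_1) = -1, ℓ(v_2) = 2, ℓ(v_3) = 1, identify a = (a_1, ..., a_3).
a = (2, 1, 2)

Write a = (a_1, ..., a_3) in the standard basis. For each basis vector v_i, ℓ(v_i) = <v_i, a> is a linear equation in the a_j's. Collect the n equations into a matrix system V a = ℓ, where row i of V is v_i (expressed in the standard basis). Since V is invertible (lower-triangular with 1s on the diagonal, up to permutation), solve by back-substitution:
  V =
[[-1, -1, 1],
 [1, 0, 0],
 [0, 1, 0]]
  V a = (-1, 2, 1)
Solving gives a = (2, 1, 2).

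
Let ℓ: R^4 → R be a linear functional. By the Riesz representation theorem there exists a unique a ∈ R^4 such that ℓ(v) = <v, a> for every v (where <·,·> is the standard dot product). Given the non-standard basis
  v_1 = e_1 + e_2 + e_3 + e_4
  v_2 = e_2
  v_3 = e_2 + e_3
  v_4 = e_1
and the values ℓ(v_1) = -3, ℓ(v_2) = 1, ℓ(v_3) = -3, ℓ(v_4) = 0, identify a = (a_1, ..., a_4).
a = (0, 1, -4, 0)

Write a = (a_1, ..., a_4) in the standard basis. For each basis vector v_i, ℓ(v_i) = <v_i, a> is a linear equation in the a_j's. Collect the n equations into a matrix system V a = ℓ, where row i of V is v_i (expressed in the standard basis). Since V is invertible (lower-triangular with 1s on the diagonal, up to permutation), solve by back-substitution:
  V =
[[1, 1, 1, 1],
 [0, 1, 0, 0],
 [0, 1, 1, 0],
 [1, 0, 0, 0]]
  V a = (-3, 1, -3, 0)
Solving gives a = (0, 1, -4, 0).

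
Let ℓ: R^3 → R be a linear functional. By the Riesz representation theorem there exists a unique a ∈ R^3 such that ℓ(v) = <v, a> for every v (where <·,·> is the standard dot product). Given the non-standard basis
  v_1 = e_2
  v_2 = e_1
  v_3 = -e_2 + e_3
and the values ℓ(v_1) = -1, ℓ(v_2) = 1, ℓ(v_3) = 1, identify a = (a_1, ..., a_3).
a = (1, -1, 0)

Write a = (a_1, ..., a_3) in the standard basis. For each basis vector v_i, ℓ(v_i) = <v_i, a> is a linear equation in the a_j's. Collect the n equations into a matrix system V a = ℓ, where row i of V is v_i (expressed in the standard basis). Since V is invertible (lower-triangular with 1s on the diagonal, up to permutation), solve by back-substitution:
  V =
[[0, 1, 0],
 [1, 0, 0],
 [0, -1, 1]]
  V a = (-1, 1, 1)
Solving gives a = (1, -1, 0).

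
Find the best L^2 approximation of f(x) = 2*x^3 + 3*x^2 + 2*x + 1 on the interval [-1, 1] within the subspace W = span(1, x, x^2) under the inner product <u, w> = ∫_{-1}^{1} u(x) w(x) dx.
g(x) = 3*x^2 + 16*x/5 + 1

The best approximation g ∈ W is the orthogonal projection of f onto W. Writing g = a_0 + a_1 x + a_2 x^2, the coefficients solve the normal equations G · a = b where
  G_{ij} = <φ_i, φ_j> and b_i = <f, φ_i>, with φ_0 = 1, φ_1 = x, φ_2 = x^2.
G =
  [2, 0, 2/3]
  [0, 2/3, 0]
  [2/3, 0, 2/5],
b = (4, 32/15, 28/15).
Solving gives a_0 = 1, a_1 = 16/5, a_2 = 3, so
  g(x) = 3*x^2 + 16*x/5 + 1.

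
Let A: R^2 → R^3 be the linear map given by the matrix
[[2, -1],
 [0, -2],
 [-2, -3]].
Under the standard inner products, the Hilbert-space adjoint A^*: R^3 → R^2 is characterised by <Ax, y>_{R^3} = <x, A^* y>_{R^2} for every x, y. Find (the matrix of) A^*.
A^* = A^T =
[[2, 0, -2],
 [-1, -2, -3]]

For real matrices with standard dot products, the defining identity <Ax, y> = <x, A^* y> gives (Ax)^T y = x^T (A^*) y, i.e. x^T A^T y = x^T (A^*) y. Since this holds for all x, y, we must have A^* = A^T. Therefore
A^* =
[[2, 0, -2],
 [-1, -2, -3]].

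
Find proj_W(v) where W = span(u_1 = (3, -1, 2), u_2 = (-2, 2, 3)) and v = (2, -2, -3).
proj_W(v) = (2, -2, -3)

Set up U = [u_1 | ... | u_2] ∈ R^(3×2). The projector onto W = col(U) is P = U (U^T U)^(-1) U^T.
Compute U^T U =
  [14, -2]
  [-2, 17],
and U^T v = (2, -17).
Solve U^T U · c = U^T v for the coefficients: c = (0, -1). The projection is proj_W(v) = U c.
Check: (v - proj_W(v)) · u_1 = 0  (should be 0).
Check: (v - proj_W(v)) · u_2 = 0  (should be 0).
Result: proj_W(v) = (2, -2, -3).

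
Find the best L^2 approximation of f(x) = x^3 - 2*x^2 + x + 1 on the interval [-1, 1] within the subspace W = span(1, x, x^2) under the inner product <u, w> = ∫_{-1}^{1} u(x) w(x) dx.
g(x) = -2*x^2 + 8*x/5 + 1

The best approximation g ∈ W is the orthogonal projection of f onto W. Writing g = a_0 + a_1 x + a_2 x^2, the coefficients solve the normal equations G · a = b where
  G_{ij} = <φ_i, φ_j> and b_i = <f, φ_i>, with φ_0 = 1, φ_1 = x, φ_2 = x^2.
G =
  [2, 0, 2/3]
  [0, 2/3, 0]
  [2/3, 0, 2/5],
b = (2/3, 16/15, -2/15).
Solving gives a_0 = 1, a_1 = 8/5, a_2 = -2, so
  g(x) = -2*x^2 + 8*x/5 + 1.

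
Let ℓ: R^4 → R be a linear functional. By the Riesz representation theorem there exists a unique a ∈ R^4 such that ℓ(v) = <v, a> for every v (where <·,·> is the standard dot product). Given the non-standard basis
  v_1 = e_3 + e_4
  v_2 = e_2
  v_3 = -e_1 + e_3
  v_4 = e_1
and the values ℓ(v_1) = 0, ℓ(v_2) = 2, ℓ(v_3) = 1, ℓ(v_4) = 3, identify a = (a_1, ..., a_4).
a = (3, 2, 4, -4)

Write a = (a_1, ..., a_4) in the standard basis. For each basis vector v_i, ℓ(v_i) = <v_i, a> is a linear equation in the a_j's. Collect the n equations into a matrix system V a = ℓ, where row i of V is v_i (expressed in the standard basis). Since V is invertible (lower-triangular with 1s on the diagonal, up to permutation), solve by back-substitution:
  V =
[[0, 0, 1, 1],
 [0, 1, 0, 0],
 [-1, 0, 1, 0],
 [1, 0, 0, 0]]
  V a = (0, 2, 1, 3)
Solving gives a = (3, 2, 4, -4).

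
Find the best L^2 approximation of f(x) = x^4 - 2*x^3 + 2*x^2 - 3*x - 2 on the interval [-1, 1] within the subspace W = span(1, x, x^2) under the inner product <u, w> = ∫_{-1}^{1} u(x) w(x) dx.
g(x) = 20*x^2/7 - 21*x/5 - 73/35

The best approximation g ∈ W is the orthogonal projection of f onto W. Writing g = a_0 + a_1 x + a_2 x^2, the coefficients solve the normal equations G · a = b where
  G_{ij} = <φ_i, φ_j> and b_i = <f, φ_i>, with φ_0 = 1, φ_1 = x, φ_2 = x^2.
G =
  [2, 0, 2/3]
  [0, 2/3, 0]
  [2/3, 0, 2/5],
b = (-34/15, -14/5, -26/105).
Solving gives a_0 = -73/35, a_1 = -21/5, a_2 = 20/7, so
  g(x) = 20*x^2/7 - 21*x/5 - 73/35.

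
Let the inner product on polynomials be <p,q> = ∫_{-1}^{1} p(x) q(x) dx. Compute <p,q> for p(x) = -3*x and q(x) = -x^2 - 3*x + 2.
<p,q> = 6

Expand the product: p(x)·q(x) = 3*x^3 + 9*x^2 - 6*x.
∫_{-1}^{1} of each monomial x^k gives [2/(k+1) if k even, 0 if k odd]. Integrating term-by-term (or equivalently evaluating the antiderivative F(x) = 3*x^4/4 + 3*x^3 - 3*x^2 at the endpoints):
  F(1) − F(−1) = 3/4 − (-21/4) = 6.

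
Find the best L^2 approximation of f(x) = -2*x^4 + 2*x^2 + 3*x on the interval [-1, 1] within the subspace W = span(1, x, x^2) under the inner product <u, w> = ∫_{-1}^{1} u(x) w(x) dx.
g(x) = 2*x^2/7 + 3*x + 6/35

The best approximation g ∈ W is the orthogonal projection of f onto W. Writing g = a_0 + a_1 x + a_2 x^2, the coefficients solve the normal equations G · a = b where
  G_{ij} = <φ_i, φ_j> and b_i = <f, φ_i>, with φ_0 = 1, φ_1 = x, φ_2 = x^2.
G =
  [2, 0, 2/3]
  [0, 2/3, 0]
  [2/3, 0, 2/5],
b = (8/15, 2, 8/35).
Solving gives a_0 = 6/35, a_1 = 3, a_2 = 2/7, so
  g(x) = 2*x^2/7 + 3*x + 6/35.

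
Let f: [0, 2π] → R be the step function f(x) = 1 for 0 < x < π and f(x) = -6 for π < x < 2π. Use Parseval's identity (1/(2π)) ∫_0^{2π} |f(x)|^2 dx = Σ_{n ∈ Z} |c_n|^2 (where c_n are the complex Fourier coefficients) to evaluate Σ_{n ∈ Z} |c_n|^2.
Σ |c_n|^2 = 37/2

Parseval equates the L^2 energy of f (normalised by 1/(2π)) with the ℓ^2 sum of its Fourier coefficients: (1/(2π)) ∫_0^{2π} |f|^2 = Σ |c_n|^2.
Compute the left side: (1/(2π)) [∫_0^π 1^2 dx + ∫_π^{2π} (-6)^2 dx] = (1/(2π)) · (1π + 36π) = (1 + 36)/2 = 37/2.
So Σ_{n ∈ Z} |c_n|^2 = 37/2.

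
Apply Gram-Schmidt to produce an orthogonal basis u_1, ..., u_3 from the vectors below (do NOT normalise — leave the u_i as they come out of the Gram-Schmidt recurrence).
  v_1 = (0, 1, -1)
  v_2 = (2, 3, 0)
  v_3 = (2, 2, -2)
Orthogonal basis:
  u_1 = (0, 1, -1)
  u_2 = (2, 3/2, 3/2)
  u_3 = (18/17, -12/17, -12/17)

Apply the Gram-Schmidt recurrence
  u_1 = v_1
  u_i = v_i − Σ_{j<i} ((v_i · u_j) / (u_j · u_j)) · u_j.

Step by step this gives:
  u_1 = (0, 1, -1)
  u_2 = (2, 3/2, 3/2)
  u_3 = (18/17, -12/17, -12/17)

Orthogonality check:
  u_2 · u_1 = 0 (should be 0)
  u_3 · u_1 = 0 (should be 0)
  u_3 · u_2 = 0 (should be 0)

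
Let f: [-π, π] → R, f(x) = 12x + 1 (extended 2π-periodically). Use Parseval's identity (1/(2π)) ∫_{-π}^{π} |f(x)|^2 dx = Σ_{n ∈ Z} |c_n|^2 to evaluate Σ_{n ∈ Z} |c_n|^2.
Σ |c_n|^2 = 48π^2 + 1

Expand and integrate term by term over [-π, π]:
  ∫ (12x)^2 dx = 144·(2π^3/3); ∫ 2·12·(1)·x dx = 0 (odd integrand); ∫ 1^2 dx = 1·2π.
So (1/(2π)) ∫_{-π}^{π} (12x + 1)^2 dx = 144π^2/3 + 1 = 48π^2 + 1.
Parseval ⇒ Σ |c_n|^2 = 48π^2 + 1.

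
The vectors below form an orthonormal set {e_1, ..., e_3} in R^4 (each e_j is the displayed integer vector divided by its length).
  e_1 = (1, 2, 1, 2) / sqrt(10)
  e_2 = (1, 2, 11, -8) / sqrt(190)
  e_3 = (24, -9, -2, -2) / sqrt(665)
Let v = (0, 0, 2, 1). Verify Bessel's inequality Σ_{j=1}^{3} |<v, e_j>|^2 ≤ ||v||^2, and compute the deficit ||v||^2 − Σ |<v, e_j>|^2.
Σ |<v, e_j>|^2 = 94/35; ||v||^2 = 5; deficit = 81/35

Write each e_j = u_j / sqrt(<u_j, u_j>) where u_j is the displayed integer vector. Then <v, e_j> = <v, u_j> / sqrt(<u_j, u_j>), so |<v, e_j>|^2 = <v, u_j>^2 / <u_j, u_j>.
Coefficients: <v, e_1> = 4/sqrt(10), <v, e_2> = 14/sqrt(190), <v, e_3> = -6/sqrt(665).
Square and sum: Σ |<v, e_j>|^2 = 94/35.
Compute ||v||^2 = v·v = 5.
Deficit = 5 − 94/35 = 81/35 ≥ 0, confirming Bessel's inequality. (The deficit equals ||v − Σ <v,e_j> e_j||^2, the squared distance from v to span{e_j}.)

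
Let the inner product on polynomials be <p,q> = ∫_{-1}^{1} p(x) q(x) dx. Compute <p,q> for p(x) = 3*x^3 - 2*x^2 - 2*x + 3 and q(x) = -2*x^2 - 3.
<p,q> = -82/5

Expand the product: p(x)·q(x) = -6*x^5 + 4*x^4 - 5*x^3 + 6*x - 9.
∫_{-1}^{1} of each monomial x^k gives [2/(k+1) if k even, 0 if k odd]. Integrating term-by-term (or equivalently evaluating the antiderivative F(x) = -x^6 + 4*x^5/5 - 5*x^4/4 + 3*x^2 - 9*x at the endpoints):
  F(1) − F(−1) = -149/20 − (179/20) = -82/5.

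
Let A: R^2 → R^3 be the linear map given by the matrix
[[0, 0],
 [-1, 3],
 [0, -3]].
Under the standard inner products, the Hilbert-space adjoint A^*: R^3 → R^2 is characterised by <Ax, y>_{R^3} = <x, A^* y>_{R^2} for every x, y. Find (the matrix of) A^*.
A^* = A^T =
[[0, -1, 0],
 [0, 3, -3]]

For real matrices with standard dot products, the defining identity <Ax, y> = <x, A^* y> gives (Ax)^T y = x^T (A^*) y, i.e. x^T A^T y = x^T (A^*) y. Since this holds for all x, y, we must have A^* = A^T. Therefore
A^* =
[[0, -1, 0],
 [0, 3, -3]].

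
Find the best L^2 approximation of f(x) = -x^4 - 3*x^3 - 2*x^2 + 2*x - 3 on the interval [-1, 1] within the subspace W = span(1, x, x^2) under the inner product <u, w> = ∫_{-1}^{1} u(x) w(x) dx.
g(x) = -20*x^2/7 + x/5 - 102/35

The best approximation g ∈ W is the orthogonal projection of f onto W. Writing g = a_0 + a_1 x + a_2 x^2, the coefficients solve the normal equations G · a = b where
  G_{ij} = <φ_i, φ_j> and b_i = <f, φ_i>, with φ_0 = 1, φ_1 = x, φ_2 = x^2.
G =
  [2, 0, 2/3]
  [0, 2/3, 0]
  [2/3, 0, 2/5],
b = (-116/15, 2/15, -108/35).
Solving gives a_0 = -102/35, a_1 = 1/5, a_2 = -20/7, so
  g(x) = -20*x^2/7 + x/5 - 102/35.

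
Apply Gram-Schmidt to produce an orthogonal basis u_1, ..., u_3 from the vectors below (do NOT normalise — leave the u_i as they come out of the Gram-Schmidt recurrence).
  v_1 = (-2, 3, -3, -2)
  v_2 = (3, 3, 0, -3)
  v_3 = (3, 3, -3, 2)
Orthogonal basis:
  u_1 = (-2, 3, -3, -2)
  u_2 = (48/13, 51/26, 27/26, -30/13)
  u_3 = (151/69, 91/69, -57/23, 242/69)

Apply the Gram-Schmidt recurrence
  u_1 = v_1
  u_i = v_i − Σ_{j<i} ((v_i · u_j) / (u_j · u_j)) · u_j.

Step by step this gives:
  u_1 = (-2, 3, -3, -2)
  u_2 = (48/13, 51/26, 27/26, -30/13)
  u_3 = (151/69, 91/69, -57/23, 242/69)

Orthogonality check:
  u_2 · u_1 = 0 (should be 0)
  u_3 · u_1 = 0 (should be 0)
  u_3 · u_2 = 0 (should be 0)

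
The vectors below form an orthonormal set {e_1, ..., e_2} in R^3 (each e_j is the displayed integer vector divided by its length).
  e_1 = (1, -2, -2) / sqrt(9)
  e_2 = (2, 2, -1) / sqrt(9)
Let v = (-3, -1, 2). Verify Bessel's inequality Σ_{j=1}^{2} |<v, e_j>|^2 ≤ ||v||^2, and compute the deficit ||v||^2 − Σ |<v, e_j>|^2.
Σ |<v, e_j>|^2 = 125/9; ||v||^2 = 14; deficit = 1/9

Write each e_j = u_j / sqrt(<u_j, u_j>) where u_j is the displayed integer vector. Then <v, e_j> = <v, u_j> / sqrt(<u_j, u_j>), so |<v, e_j>|^2 = <v, u_j>^2 / <u_j, u_j>.
Coefficients: <v, e_1> = -5/sqrt(9), <v, e_2> = -10/sqrt(9).
Square and sum: Σ |<v, e_j>|^2 = 125/9.
Compute ||v||^2 = v·v = 14.
Deficit = 14 − 125/9 = 1/9 ≥ 0, confirming Bessel's inequality. (The deficit equals ||v − Σ <v,e_j> e_j||^2, the squared distance from v to span{e_j}.)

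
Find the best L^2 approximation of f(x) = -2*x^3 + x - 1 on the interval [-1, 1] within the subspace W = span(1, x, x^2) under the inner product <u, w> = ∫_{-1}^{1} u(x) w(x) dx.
g(x) = -x/5 - 1

The best approximation g ∈ W is the orthogonal projection of f onto W. Writing g = a_0 + a_1 x + a_2 x^2, the coefficients solve the normal equations G · a = b where
  G_{ij} = <φ_i, φ_j> and b_i = <f, φ_i>, with φ_0 = 1, φ_1 = x, φ_2 = x^2.
G =
  [2, 0, 2/3]
  [0, 2/3, 0]
  [2/3, 0, 2/5],
b = (-2, -2/15, -2/3).
Solving gives a_0 = -1, a_1 = -1/5, a_2 = 0, so
  g(x) = -x/5 - 1.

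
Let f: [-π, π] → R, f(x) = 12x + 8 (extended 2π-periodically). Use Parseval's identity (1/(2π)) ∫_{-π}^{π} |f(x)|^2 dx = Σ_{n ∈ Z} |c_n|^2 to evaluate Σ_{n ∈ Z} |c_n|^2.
Σ |c_n|^2 = 48π^2 + 64

Expand and integrate term by term over [-π, π]:
  ∫ (12x)^2 dx = 144·(2π^3/3); ∫ 2·12·(8)·x dx = 0 (odd integrand); ∫ 8^2 dx = 64·2π.
So (1/(2π)) ∫_{-π}^{π} (12x + 8)^2 dx = 144π^2/3 + 64 = 48π^2 + 64.
Parseval ⇒ Σ |c_n|^2 = 48π^2 + 64.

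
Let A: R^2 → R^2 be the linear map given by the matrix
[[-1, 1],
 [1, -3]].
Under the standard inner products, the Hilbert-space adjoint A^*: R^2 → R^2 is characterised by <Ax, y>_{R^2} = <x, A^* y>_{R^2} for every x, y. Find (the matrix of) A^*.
A^* = A^T =
[[-1, 1],
 [1, -3]]

For real matrices with standard dot products, the defining identity <Ax, y> = <x, A^* y> gives (Ax)^T y = x^T (A^*) y, i.e. x^T A^T y = x^T (A^*) y. Since this holds for all x, y, we must have A^* = A^T. Therefore
A^* =
[[-1, 1],
 [1, -3]].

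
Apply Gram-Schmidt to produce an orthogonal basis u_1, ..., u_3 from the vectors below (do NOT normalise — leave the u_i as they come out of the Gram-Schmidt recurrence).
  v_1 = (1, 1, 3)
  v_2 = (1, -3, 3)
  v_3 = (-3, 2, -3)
Orthogonal basis:
  u_1 = (1, 1, 3)
  u_2 = (4/11, -40/11, 12/11)
  u_3 = (-9/5, 0, 3/5)

Apply the Gram-Schmidt recurrence
  u_1 = v_1
  u_i = v_i − Σ_{j<i} ((v_i · u_j) / (u_j · u_j)) · u_j.

Step by step this gives:
  u_1 = (1, 1, 3)
  u_2 = (4/11, -40/11, 12/11)
  u_3 = (-9/5, 0, 3/5)

Orthogonality check:
  u_2 · u_1 = 0 (should be 0)
  u_3 · u_1 = 0 (should be 0)
  u_3 · u_2 = 0 (should be 0)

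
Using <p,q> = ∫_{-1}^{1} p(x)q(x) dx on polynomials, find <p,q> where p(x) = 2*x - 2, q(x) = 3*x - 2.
<p,q> = 12

Expand the product: p(x)·q(x) = 6*x^2 - 10*x + 4.
∫_{-1}^{1} of each monomial x^k gives [2/(k+1) if k even, 0 if k odd]. Integrating term-by-term (or equivalently evaluating the antiderivative F(x) = 2*x^3 - 5*x^2 + 4*x at the endpoints):
  F(1) − F(−1) = 1 − (-11) = 12.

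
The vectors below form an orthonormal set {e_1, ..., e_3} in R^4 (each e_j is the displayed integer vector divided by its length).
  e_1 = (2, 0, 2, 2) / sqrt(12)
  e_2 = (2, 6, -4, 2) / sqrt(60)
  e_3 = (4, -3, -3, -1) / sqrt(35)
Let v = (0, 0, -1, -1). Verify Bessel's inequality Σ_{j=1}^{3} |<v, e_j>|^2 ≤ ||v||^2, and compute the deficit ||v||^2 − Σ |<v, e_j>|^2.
Σ |<v, e_j>|^2 = 13/7; ||v||^2 = 2; deficit = 1/7

Write each e_j = u_j / sqrt(<u_j, u_j>) where u_j is the displayed integer vector. Then <v, e_j> = <v, u_j> / sqrt(<u_j, u_j>), so |<v, e_j>|^2 = <v, u_j>^2 / <u_j, u_j>.
Coefficients: <v, e_1> = -4/sqrt(12), <v, e_2> = 2/sqrt(60), <v, e_3> = 4/sqrt(35).
Square and sum: Σ |<v, e_j>|^2 = 13/7.
Compute ||v||^2 = v·v = 2.
Deficit = 2 − 13/7 = 1/7 ≥ 0, confirming Bessel's inequality. (The deficit equals ||v − Σ <v,e_j> e_j||^2, the squared distance from v to span{e_j}.)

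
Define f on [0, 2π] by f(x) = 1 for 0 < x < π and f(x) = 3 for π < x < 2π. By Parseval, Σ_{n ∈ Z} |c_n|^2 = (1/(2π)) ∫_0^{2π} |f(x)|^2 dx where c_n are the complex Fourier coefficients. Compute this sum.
Σ |c_n|^2 = 5

Parseval equates the L^2 energy of f (normalised by 1/(2π)) with the ℓ^2 sum of its Fourier coefficients: (1/(2π)) ∫_0^{2π} |f|^2 = Σ |c_n|^2.
Compute the left side: (1/(2π)) [∫_0^π 1^2 dx + ∫_π^{2π} 3^2 dx] = (1/(2π)) · (1π + 9π) = (1 + 9)/2 = 5.
So Σ_{n ∈ Z} |c_n|^2 = 5.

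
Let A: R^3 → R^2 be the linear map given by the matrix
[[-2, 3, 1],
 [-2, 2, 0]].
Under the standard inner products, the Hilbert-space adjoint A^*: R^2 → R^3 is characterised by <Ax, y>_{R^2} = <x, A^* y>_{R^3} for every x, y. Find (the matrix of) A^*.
A^* = A^T =
[[-2, -2],
 [3, 2],
 [1, 0]]

For real matrices with standard dot products, the defining identity <Ax, y> = <x, A^* y> gives (Ax)^T y = x^T (A^*) y, i.e. x^T A^T y = x^T (A^*) y. Since this holds for all x, y, we must have A^* = A^T. Therefore
A^* =
[[-2, -2],
 [3, 2],
 [1, 0]].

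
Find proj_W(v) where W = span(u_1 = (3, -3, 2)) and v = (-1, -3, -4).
proj_W(v) = (-3/11, 3/11, -2/11)

Set up U = [u_1 | ... | u_1] ∈ R^(3×1). The projector onto W = col(U) is P = U (U^T U)^(-1) U^T.
Compute U^T U =
  [22],
and U^T v = (-2).
Solve U^T U · c = U^T v for the coefficients: c = (-1/11). The projection is proj_W(v) = U c.
Check: (v - proj_W(v)) · u_1 = 0  (should be 0).
Result: proj_W(v) = (-3/11, 3/11, -2/11).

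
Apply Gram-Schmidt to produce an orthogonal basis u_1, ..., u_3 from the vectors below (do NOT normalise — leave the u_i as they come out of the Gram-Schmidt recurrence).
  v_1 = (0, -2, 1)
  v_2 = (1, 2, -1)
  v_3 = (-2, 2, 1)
Orthogonal basis:
  u_1 = (0, -2, 1)
  u_2 = (1, 0, 0)
  u_3 = (0, 4/5, 8/5)

Apply the Gram-Schmidt recurrence
  u_1 = v_1
  u_i = v_i − Σ_{j<i} ((v_i · u_j) / (u_j · u_j)) · u_j.

Step by step this gives:
  u_1 = (0, -2, 1)
  u_2 = (1, 0, 0)
  u_3 = (0, 4/5, 8/5)

Orthogonality check:
  u_2 · u_1 = 0 (should be 0)
  u_3 · u_1 = 0 (should be 0)
  u_3 · u_2 = 0 (should be 0)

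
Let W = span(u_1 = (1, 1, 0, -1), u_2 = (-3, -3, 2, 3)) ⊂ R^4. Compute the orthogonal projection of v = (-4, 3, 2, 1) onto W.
proj_W(v) = (-2/3, -2/3, 2, 2/3)

Set up U = [u_1 | ... | u_2] ∈ R^(4×2). The projector onto W = col(U) is P = U (U^T U)^(-1) U^T.
Compute U^T U =
  [3, -9]
  [-9, 31],
and U^T v = (-2, 10).
Solve U^T U · c = U^T v for the coefficients: c = (7/3, 1). The projection is proj_W(v) = U c.
Check: (v - proj_W(v)) · u_1 = 0  (should be 0).
Check: (v - proj_W(v)) · u_2 = 0  (should be 0).
Result: proj_W(v) = (-2/3, -2/3, 2, 2/3).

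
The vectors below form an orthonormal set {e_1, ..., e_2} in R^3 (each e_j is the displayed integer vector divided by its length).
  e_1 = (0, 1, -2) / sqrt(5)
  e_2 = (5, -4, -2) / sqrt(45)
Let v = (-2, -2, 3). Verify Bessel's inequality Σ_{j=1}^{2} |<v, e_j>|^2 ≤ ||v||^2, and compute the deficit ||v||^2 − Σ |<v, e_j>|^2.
Σ |<v, e_j>|^2 = 128/9; ||v||^2 = 17; deficit = 25/9

Write each e_j = u_j / sqrt(<u_j, u_j>) where u_j is the displayed integer vector. Then <v, e_j> = <v, u_j> / sqrt(<u_j, u_j>), so |<v, e_j>|^2 = <v, u_j>^2 / <u_j, u_j>.
Coefficients: <v, e_1> = -8/sqrt(5), <v, e_2> = -8/sqrt(45).
Square and sum: Σ |<v, e_j>|^2 = 128/9.
Compute ||v||^2 = v·v = 17.
Deficit = 17 − 128/9 = 25/9 ≥ 0, confirming Bessel's inequality. (The deficit equals ||v − Σ <v,e_j> e_j||^2, the squared distance from v to span{e_j}.)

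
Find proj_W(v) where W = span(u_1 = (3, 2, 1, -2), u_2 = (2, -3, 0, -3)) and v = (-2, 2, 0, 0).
proj_W(v) = (-4/5, 67/45, 2/45, 59/45)

Set up U = [u_1 | ... | u_2] ∈ R^(4×2). The projector onto W = col(U) is P = U (U^T U)^(-1) U^T.
Compute U^T U =
  [18, 6]
  [6, 22],
and U^T v = (-2, -10).
Solve U^T U · c = U^T v for the coefficients: c = (2/45, -7/15). The projection is proj_W(v) = U c.
Check: (v - proj_W(v)) · u_1 = 0  (should be 0).
Check: (v - proj_W(v)) · u_2 = 0  (should be 0).
Result: proj_W(v) = (-4/5, 67/45, 2/45, 59/45).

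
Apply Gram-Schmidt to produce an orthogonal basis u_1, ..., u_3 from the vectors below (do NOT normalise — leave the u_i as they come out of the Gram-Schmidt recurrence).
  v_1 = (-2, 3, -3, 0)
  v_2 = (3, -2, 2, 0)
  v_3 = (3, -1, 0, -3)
Orthogonal basis:
  u_1 = (-2, 3, -3, 0)
  u_2 = (15/11, 5/11, -5/11, 0)
  u_3 = (0, -1/2, -1/2, -3)

Apply the Gram-Schmidt recurrence
  u_1 = v_1
  u_i = v_i − Σ_{j<i} ((v_i · u_j) / (u_j · u_j)) · u_j.

Step by step this gives:
  u_1 = (-2, 3, -3, 0)
  u_2 = (15/11, 5/11, -5/11, 0)
  u_3 = (0, -1/2, -1/2, -3)

Orthogonality check:
  u_2 · u_1 = 0 (should be 0)
  u_3 · u_1 = 0 (should be 0)
  u_3 · u_2 = 0 (should be 0)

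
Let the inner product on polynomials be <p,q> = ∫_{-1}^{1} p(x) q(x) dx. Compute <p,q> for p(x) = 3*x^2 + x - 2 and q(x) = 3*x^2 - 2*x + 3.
<p,q> = -116/15

Expand the product: p(x)·q(x) = 9*x^4 - 3*x^3 + x^2 + 7*x - 6.
∫_{-1}^{1} of each monomial x^k gives [2/(k+1) if k even, 0 if k odd]. Integrating term-by-term (or equivalently evaluating the antiderivative F(x) = 9*x^5/5 - 3*x^4/4 + x^3/3 + 7*x^2/2 - 6*x at the endpoints):
  F(1) − F(−1) = -67/60 − (397/60) = -116/15.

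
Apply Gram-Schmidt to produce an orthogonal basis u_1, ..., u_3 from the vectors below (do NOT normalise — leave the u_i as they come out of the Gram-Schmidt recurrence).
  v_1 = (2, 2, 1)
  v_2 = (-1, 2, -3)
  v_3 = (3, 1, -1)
Orthogonal basis:
  u_1 = (2, 2, 1)
  u_2 = (-7/9, 20/9, -26/9)
  u_3 = (8/5, -1, -6/5)

Apply the Gram-Schmidt recurrence
  u_1 = v_1
  u_i = v_i − Σ_{j<i} ((v_i · u_j) / (u_j · u_j)) · u_j.

Step by step this gives:
  u_1 = (2, 2, 1)
  u_2 = (-7/9, 20/9, -26/9)
  u_3 = (8/5, -1, -6/5)

Orthogonality check:
  u_2 · u_1 = 0 (should be 0)
  u_3 · u_1 = 0 (should be 0)
  u_3 · u_2 = 0 (should be 0)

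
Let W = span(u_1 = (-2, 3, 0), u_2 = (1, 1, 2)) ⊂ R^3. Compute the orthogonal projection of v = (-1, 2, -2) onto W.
proj_W(v) = (-149/77, 106/77, -94/77)

Set up U = [u_1 | ... | u_2] ∈ R^(3×2). The projector onto W = col(U) is P = U (U^T U)^(-1) U^T.
Compute U^T U =
  [13, 1]
  [1, 6],
and U^T v = (8, -3).
Solve U^T U · c = U^T v for the coefficients: c = (51/77, -47/77). The projection is proj_W(v) = U c.
Check: (v - proj_W(v)) · u_1 = 0  (should be 0).
Check: (v - proj_W(v)) · u_2 = 0  (should be 0).
Result: proj_W(v) = (-149/77, 106/77, -94/77).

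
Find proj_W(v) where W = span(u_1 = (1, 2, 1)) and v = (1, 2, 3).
proj_W(v) = (4/3, 8/3, 4/3)

Set up U = [u_1 | ... | u_1] ∈ R^(3×1). The projector onto W = col(U) is P = U (U^T U)^(-1) U^T.
Compute U^T U =
  [6],
and U^T v = (8).
Solve U^T U · c = U^T v for the coefficients: c = (4/3). The projection is proj_W(v) = U c.
Check: (v - proj_W(v)) · u_1 = 0  (should be 0).
Result: proj_W(v) = (4/3, 8/3, 4/3).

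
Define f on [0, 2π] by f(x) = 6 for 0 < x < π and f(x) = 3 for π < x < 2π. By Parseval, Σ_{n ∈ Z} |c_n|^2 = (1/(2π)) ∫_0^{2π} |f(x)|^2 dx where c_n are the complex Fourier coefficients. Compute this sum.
Σ |c_n|^2 = 45/2

Parseval equates the L^2 energy of f (normalised by 1/(2π)) with the ℓ^2 sum of its Fourier coefficients: (1/(2π)) ∫_0^{2π} |f|^2 = Σ |c_n|^2.
Compute the left side: (1/(2π)) [∫_0^π 6^2 dx + ∫_π^{2π} 3^2 dx] = (1/(2π)) · (36π + 9π) = (36 + 9)/2 = 45/2.
So Σ_{n ∈ Z} |c_n|^2 = 45/2.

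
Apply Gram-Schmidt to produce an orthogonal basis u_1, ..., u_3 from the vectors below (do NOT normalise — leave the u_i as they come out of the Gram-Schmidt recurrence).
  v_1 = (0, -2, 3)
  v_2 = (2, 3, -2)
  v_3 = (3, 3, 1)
Orthogonal basis:
  u_1 = (0, -2, 3)
  u_2 = (2, 15/13, 10/13)
  u_3 = (-5/11, 6/11, 4/11)

Apply the Gram-Schmidt recurrence
  u_1 = v_1
  u_i = v_i − Σ_{j<i} ((v_i · u_j) / (u_j · u_j)) · u_j.

Step by step this gives:
  u_1 = (0, -2, 3)
  u_2 = (2, 15/13, 10/13)
  u_3 = (-5/11, 6/11, 4/11)

Orthogonality check:
  u_2 · u_1 = 0 (should be 0)
  u_3 · u_1 = 0 (should be 0)
  u_3 · u_2 = 0 (should be 0)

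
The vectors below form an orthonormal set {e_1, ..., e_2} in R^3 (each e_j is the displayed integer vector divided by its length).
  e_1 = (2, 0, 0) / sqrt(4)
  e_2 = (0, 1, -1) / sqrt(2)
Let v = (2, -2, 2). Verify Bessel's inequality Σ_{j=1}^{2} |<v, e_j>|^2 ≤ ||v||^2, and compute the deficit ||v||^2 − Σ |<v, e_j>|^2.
Σ |<v, e_j>|^2 = 12; ||v||^2 = 12; deficit = 0

Write each e_j = u_j / sqrt(<u_j, u_j>) where u_j is the displayed integer vector. Then <v, e_j> = <v, u_j> / sqrt(<u_j, u_j>), so |<v, e_j>|^2 = <v, u_j>^2 / <u_j, u_j>.
Coefficients: <v, e_1> = 4/sqrt(4), <v, e_2> = -4/sqrt(2).
Square and sum: Σ |<v, e_j>|^2 = 12.
Compute ||v||^2 = v·v = 12.
Deficit = 12 − 12 = 0 ≥ 0, confirming Bessel's inequality. (The deficit equals ||v − Σ <v,e_j> e_j||^2, the squared distance from v to span{e_j}.)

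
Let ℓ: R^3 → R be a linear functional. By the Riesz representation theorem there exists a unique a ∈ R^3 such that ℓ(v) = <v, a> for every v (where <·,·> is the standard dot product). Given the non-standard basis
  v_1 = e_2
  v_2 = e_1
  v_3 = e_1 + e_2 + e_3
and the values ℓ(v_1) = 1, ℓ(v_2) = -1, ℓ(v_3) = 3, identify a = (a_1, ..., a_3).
a = (-1, 1, 3)

Write a = (a_1, ..., a_3) in the standard basis. For each basis vector v_i, ℓ(v_i) = <v_i, a> is a linear equation in the a_j's. Collect the n equations into a matrix system V a = ℓ, where row i of V is v_i (expressed in the standard basis). Since V is invertible (lower-triangular with 1s on the diagonal, up to permutation), solve by back-substitution:
  V =
[[0, 1, 0],
 [1, 0, 0],
 [1, 1, 1]]
  V a = (1, -1, 3)
Solving gives a = (-1, 1, 3).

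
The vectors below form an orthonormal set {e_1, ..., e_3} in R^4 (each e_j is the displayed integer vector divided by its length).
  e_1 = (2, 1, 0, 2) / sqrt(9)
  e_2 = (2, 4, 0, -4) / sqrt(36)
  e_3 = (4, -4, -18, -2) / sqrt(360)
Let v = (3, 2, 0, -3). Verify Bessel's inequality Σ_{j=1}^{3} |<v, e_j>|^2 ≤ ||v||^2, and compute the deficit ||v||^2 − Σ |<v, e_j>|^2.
Σ |<v, e_j>|^2 = 39/2; ||v||^2 = 22; deficit = 5/2

Write each e_j = u_j / sqrt(<u_j, u_j>) where u_j is the displayed integer vector. Then <v, e_j> = <v, u_j> / sqrt(<u_j, u_j>), so |<v, e_j>|^2 = <v, u_j>^2 / <u_j, u_j>.
Coefficients: <v, e_1> = 2/sqrt(9), <v, e_2> = 26/sqrt(36), <v, e_3> = 10/sqrt(360).
Square and sum: Σ |<v, e_j>|^2 = 39/2.
Compute ||v||^2 = v·v = 22.
Deficit = 22 − 39/2 = 5/2 ≥ 0, confirming Bessel's inequality. (The deficit equals ||v − Σ <v,e_j> e_j||^2, the squared distance from v to span{e_j}.)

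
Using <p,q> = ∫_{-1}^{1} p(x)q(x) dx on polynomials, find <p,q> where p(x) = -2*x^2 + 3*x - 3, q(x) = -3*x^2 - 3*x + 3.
<p,q> = -98/5

Expand the product: p(x)·q(x) = 6*x^4 - 3*x^3 - 6*x^2 + 18*x - 9.
∫_{-1}^{1} of each monomial x^k gives [2/(k+1) if k even, 0 if k odd]. Integrating term-by-term (or equivalently evaluating the antiderivative F(x) = 6*x^5/5 - 3*x^4/4 - 2*x^3 + 9*x^2 - 9*x at the endpoints):
  F(1) − F(−1) = -31/20 − (361/20) = -98/5.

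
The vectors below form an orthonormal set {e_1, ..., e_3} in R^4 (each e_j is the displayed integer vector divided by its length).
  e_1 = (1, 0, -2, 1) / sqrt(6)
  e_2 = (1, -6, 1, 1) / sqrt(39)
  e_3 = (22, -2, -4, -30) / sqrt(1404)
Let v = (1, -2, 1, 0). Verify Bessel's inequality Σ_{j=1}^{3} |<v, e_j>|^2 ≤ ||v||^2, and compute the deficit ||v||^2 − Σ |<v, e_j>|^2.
Σ |<v, e_j>|^2 = 299/54; ||v||^2 = 6; deficit = 25/54

Write each e_j = u_j / sqrt(<u_j, u_j>) where u_j is the displayed integer vector. Then <v, e_j> = <v, u_j> / sqrt(<u_j, u_j>), so |<v, e_j>|^2 = <v, u_j>^2 / <u_j, u_j>.
Coefficients: <v, e_1> = -1/sqrt(6), <v, e_2> = 14/sqrt(39), <v, e_3> = 22/sqrt(1404).
Square and sum: Σ |<v, e_j>|^2 = 299/54.
Compute ||v||^2 = v·v = 6.
Deficit = 6 − 299/54 = 25/54 ≥ 0, confirming Bessel's inequality. (The deficit equals ||v − Σ <v,e_j> e_j||^2, the squared distance from v to span{e_j}.)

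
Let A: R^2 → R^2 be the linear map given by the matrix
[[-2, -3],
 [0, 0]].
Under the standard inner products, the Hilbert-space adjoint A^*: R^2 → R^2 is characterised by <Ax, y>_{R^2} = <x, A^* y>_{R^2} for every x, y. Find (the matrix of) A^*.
A^* = A^T =
[[-2, 0],
 [-3, 0]]

For real matrices with standard dot products, the defining identity <Ax, y> = <x, A^* y> gives (Ax)^T y = x^T (A^*) y, i.e. x^T A^T y = x^T (A^*) y. Since this holds for all x, y, we must have A^* = A^T. Therefore
A^* =
[[-2, 0],
 [-3, 0]].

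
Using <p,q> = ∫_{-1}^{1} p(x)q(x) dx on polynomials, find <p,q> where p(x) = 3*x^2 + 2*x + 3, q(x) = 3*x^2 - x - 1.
<p,q> = 4/15

Expand the product: p(x)·q(x) = 9*x^4 + 3*x^3 + 4*x^2 - 5*x - 3.
∫_{-1}^{1} of each monomial x^k gives [2/(k+1) if k even, 0 if k odd]. Integrating term-by-term (or equivalently evaluating the antiderivative F(x) = 9*x^5/5 + 3*x^4/4 + 4*x^3/3 - 5*x^2/2 - 3*x at the endpoints):
  F(1) − F(−1) = -97/60 − (-113/60) = 4/15.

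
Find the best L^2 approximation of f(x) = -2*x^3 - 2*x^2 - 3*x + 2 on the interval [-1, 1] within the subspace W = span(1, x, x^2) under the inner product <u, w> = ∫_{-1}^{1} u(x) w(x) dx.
g(x) = -2*x^2 - 21*x/5 + 2

The best approximation g ∈ W is the orthogonal projection of f onto W. Writing g = a_0 + a_1 x + a_2 x^2, the coefficients solve the normal equations G · a = b where
  G_{ij} = <φ_i, φ_j> and b_i = <f, φ_i>, with φ_0 = 1, φ_1 = x, φ_2 = x^2.
G =
  [2, 0, 2/3]
  [0, 2/3, 0]
  [2/3, 0, 2/5],
b = (8/3, -14/5, 8/15).
Solving gives a_0 = 2, a_1 = -21/5, a_2 = -2, so
  g(x) = -2*x^2 - 21*x/5 + 2.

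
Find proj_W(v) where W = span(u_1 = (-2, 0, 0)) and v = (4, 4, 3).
proj_W(v) = (4, 0, 0)

Set up U = [u_1 | ... | u_1] ∈ R^(3×1). The projector onto W = col(U) is P = U (U^T U)^(-1) U^T.
Compute U^T U =
  [4],
and U^T v = (-8).
Solve U^T U · c = U^T v for the coefficients: c = (-2). The projection is proj_W(v) = U c.
Check: (v - proj_W(v)) · u_1 = 0  (should be 0).
Result: proj_W(v) = (4, 0, 0).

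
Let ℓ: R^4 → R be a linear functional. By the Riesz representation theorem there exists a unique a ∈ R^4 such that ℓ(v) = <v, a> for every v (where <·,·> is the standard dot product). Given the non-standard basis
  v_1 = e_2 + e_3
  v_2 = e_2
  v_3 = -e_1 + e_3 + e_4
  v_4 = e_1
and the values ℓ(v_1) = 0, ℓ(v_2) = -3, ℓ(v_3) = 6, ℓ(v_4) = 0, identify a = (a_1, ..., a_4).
a = (0, -3, 3, 3)

Write a = (a_1, ..., a_4) in the standard basis. For each basis vector v_i, ℓ(v_i) = <v_i, a> is a linear equation in the a_j's. Collect the n equations into a matrix system V a = ℓ, where row i of V is v_i (expressed in the standard basis). Since V is invertible (lower-triangular with 1s on the diagonal, up to permutation), solve by back-substitution:
  V =
[[0, 1, 1, 0],
 [0, 1, 0, 0],
 [-1, 0, 1, 1],
 [1, 0, 0, 0]]
  V a = (0, -3, 6, 0)
Solving gives a = (0, -3, 3, 3).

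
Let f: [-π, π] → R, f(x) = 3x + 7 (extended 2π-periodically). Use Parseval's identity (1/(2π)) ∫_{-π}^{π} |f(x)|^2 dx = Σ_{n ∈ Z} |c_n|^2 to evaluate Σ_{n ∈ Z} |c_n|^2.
Σ |c_n|^2 = 3π^2 + 49

Expand and integrate term by term over [-π, π]:
  ∫ (3x)^2 dx = 9·(2π^3/3); ∫ 2·3·(7)·x dx = 0 (odd integrand); ∫ 7^2 dx = 49·2π.
So (1/(2π)) ∫_{-π}^{π} (3x + 7)^2 dx = 9π^2/3 + 49 = 3π^2 + 49.
Parseval ⇒ Σ |c_n|^2 = 3π^2 + 49.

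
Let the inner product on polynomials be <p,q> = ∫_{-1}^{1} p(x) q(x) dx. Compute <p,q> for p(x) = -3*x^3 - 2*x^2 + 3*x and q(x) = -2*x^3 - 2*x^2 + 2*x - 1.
<p,q> = 404/105

Expand the product: p(x)·q(x) = 6*x^6 + 10*x^5 - 8*x^4 - 7*x^3 + 8*x^2 - 3*x.
∫_{-1}^{1} of each monomial x^k gives [2/(k+1) if k even, 0 if k odd]. Integrating term-by-term (or equivalently evaluating the antiderivative F(x) = 6*x^7/7 + 5*x^6/3 - 8*x^5/5 - 7*x^4/4 + 8*x^3/3 - 3*x^2/2 at the endpoints):
  F(1) − F(−1) = 143/420 − (-491/140) = 404/105.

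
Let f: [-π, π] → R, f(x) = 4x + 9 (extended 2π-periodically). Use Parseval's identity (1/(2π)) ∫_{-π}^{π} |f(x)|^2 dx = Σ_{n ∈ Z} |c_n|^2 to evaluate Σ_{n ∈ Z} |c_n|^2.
Σ |c_n|^2 = 16π^2/3 + 81

Expand and integrate term by term over [-π, π]:
  ∫ (4x)^2 dx = 16·(2π^3/3); ∫ 2·4·(9)·x dx = 0 (odd integrand); ∫ 9^2 dx = 81·2π.
So (1/(2π)) ∫_{-π}^{π} (4x + 9)^2 dx = 16π^2/3 + 81 = 16π^2/3 + 81.
Parseval ⇒ Σ |c_n|^2 = 16π^2/3 + 81.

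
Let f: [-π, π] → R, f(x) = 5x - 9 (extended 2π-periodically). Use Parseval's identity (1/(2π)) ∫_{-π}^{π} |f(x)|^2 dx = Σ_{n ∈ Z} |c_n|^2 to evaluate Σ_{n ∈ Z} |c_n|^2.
Σ |c_n|^2 = 25π^2/3 + 81

Expand and integrate term by term over [-π, π]:
  ∫ (5x)^2 dx = 25·(2π^3/3); ∫ 2·5·(-9)·x dx = 0 (odd integrand); ∫ (-9)^2 dx = 81·2π.
So (1/(2π)) ∫_{-π}^{π} (5x - 9)^2 dx = 25π^2/3 + 81 = 25π^2/3 + 81.
Parseval ⇒ Σ |c_n|^2 = 25π^2/3 + 81.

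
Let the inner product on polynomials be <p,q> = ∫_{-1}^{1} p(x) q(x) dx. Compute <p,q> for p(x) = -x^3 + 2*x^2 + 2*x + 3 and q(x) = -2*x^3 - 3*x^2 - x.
<p,q> = -1088/105

Expand the product: p(x)·q(x) = 2*x^6 - x^5 - 9*x^4 - 14*x^3 - 11*x^2 - 3*x.
∫_{-1}^{1} of each monomial x^k gives [2/(k+1) if k even, 0 if k odd]. Integrating term-by-term (or equivalently evaluating the antiderivative F(x) = 2*x^7/7 - x^6/6 - 9*x^5/5 - 7*x^4/2 - 11*x^3/3 - 3*x^2/2 at the endpoints):
  F(1) − F(−1) = -2173/210 − (1/70) = -1088/105.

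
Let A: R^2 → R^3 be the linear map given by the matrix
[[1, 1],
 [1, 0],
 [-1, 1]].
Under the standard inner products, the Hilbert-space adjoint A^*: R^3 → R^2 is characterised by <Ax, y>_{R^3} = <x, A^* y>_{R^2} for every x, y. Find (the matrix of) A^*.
A^* = A^T =
[[1, 1, -1],
 [1, 0, 1]]

For real matrices with standard dot products, the defining identity <Ax, y> = <x, A^* y> gives (Ax)^T y = x^T (A^*) y, i.e. x^T A^T y = x^T (A^*) y. Since this holds for all x, y, we must have A^* = A^T. Therefore
A^* =
[[1, 1, -1],
 [1, 0, 1]].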